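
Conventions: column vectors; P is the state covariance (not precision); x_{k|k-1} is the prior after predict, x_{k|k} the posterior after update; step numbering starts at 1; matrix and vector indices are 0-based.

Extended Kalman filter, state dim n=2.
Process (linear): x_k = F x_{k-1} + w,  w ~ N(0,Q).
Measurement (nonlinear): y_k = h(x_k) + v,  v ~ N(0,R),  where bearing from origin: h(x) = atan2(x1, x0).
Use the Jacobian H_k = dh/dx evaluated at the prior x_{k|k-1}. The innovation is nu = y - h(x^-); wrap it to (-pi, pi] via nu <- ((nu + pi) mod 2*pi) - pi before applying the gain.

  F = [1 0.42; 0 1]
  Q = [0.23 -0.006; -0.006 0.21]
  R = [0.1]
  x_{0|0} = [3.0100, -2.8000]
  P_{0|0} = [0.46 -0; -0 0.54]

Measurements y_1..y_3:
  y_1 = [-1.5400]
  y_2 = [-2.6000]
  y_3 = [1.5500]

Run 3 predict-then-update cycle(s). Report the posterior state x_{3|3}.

step 1: x^-=[1.8340, -2.8000]  P^-=[0.7853 0.2208; 0.2208 0.7500]  H_jac=[0.2499 0.1637]  S=[0.1872]  K=[1.2414; 0.9506]  nu=[-0.5491]  x^+=[1.1524, -3.3219]  P^+=[0.4968 -0.0001; -0.0001 0.5808]
step 2: x^-=[-0.2428, -3.3219]  P^-=[0.8291 0.2378; 0.2378 0.7908]  H_jac=[0.2994 -0.0219]  S=[0.1716]  K=[1.4164; 0.3142]  nu=[-0.9562]  x^+=[-1.5973, -3.6223]  P^+=[0.4849 0.1615; 0.1615 0.7739]
step 3: x^-=[-3.1187, -3.6223]  P^-=[0.9870 0.4805; 0.4805 0.9839]  H_jac=[0.1585 -0.1365]  S=[0.1223]  K=[0.7429; -0.4750]  nu=[-2.4516]  x^+=[-4.9401, -2.4578]  P^+=[0.9195 0.5237; 0.5237 0.9563]

x_post = [-4.9401, -2.4578]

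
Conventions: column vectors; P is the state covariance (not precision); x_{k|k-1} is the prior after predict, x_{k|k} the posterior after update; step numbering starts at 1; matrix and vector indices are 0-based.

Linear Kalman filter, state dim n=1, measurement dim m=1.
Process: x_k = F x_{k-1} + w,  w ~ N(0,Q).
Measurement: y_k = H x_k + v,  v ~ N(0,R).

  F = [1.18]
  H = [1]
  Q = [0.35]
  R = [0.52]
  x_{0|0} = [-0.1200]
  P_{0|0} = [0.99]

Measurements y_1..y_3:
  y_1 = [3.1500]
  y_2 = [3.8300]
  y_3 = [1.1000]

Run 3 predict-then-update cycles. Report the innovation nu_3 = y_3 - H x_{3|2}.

step 1: x^-=[-0.1416]  P^-=[1.7285]  S=[2.2485]  K=[0.7687]  nu=[3.2916]  x^+=[2.3888]  P^+=[0.3997]
step 2: x^-=[2.8187]  P^-=[0.9066]  S=[1.4266]  K=[0.6355]  nu=[1.0113]  x^+=[3.4614]  P^+=[0.3305]
step 3: x^-=[4.0844]  P^-=[0.8101]  S=[1.3301]  K=[0.6091]  nu=[-2.9844]  x^+=[2.2667]  P^+=[0.3167]

innov = [-2.9844]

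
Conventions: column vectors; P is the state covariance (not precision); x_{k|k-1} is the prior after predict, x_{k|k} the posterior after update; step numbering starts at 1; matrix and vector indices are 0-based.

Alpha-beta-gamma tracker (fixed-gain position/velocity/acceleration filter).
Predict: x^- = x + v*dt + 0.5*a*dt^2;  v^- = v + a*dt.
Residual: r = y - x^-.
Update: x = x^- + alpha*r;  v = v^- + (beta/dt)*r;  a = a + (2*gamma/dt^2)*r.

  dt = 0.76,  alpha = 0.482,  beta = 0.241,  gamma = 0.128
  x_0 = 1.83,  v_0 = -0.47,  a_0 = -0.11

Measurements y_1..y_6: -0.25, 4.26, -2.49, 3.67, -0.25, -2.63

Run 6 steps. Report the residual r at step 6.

step 1: x_pred=1.4410  r=-1.6910  x^+=0.6260  v^+=-1.0898  a^+=-0.8595
step 2: x_pred=-0.4505  r=4.7105  x^+=1.8199  v^+=-0.2493  a^+=1.2283
step 3: x_pred=1.9852  r=-4.4752  x^+=-0.1718  v^+=-0.7349  a^+=-0.7552
step 4: x_pred=-0.9485  r=4.6185  x^+=1.2776  v^+=0.1557  a^+=1.2918
step 5: x_pred=1.7690  r=-2.0190  x^+=0.7959  v^+=0.4972  a^+=0.3969
step 6: x_pred=1.2884  r=-3.9184  x^+=-0.6003  v^+=-0.4437  a^+=-1.3397

resid = -3.9184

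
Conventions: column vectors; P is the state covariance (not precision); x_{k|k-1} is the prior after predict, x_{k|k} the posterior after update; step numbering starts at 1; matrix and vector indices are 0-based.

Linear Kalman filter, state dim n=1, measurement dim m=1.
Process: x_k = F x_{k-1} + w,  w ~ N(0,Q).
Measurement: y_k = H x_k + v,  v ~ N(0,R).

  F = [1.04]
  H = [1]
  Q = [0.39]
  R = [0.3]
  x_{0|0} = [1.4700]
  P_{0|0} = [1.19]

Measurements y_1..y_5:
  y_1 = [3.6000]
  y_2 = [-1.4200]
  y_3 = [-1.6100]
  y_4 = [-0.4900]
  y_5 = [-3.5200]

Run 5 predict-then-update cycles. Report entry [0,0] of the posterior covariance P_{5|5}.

step 1: x^-=[1.5288]  P^-=[1.6771]  S=[1.9771]  K=[0.8483]  nu=[2.0712]  x^+=[3.2857]  P^+=[0.2545]
step 2: x^-=[3.4172]  P^-=[0.6652]  S=[0.9652]  K=[0.6892]  nu=[-4.8372]  x^+=[0.0834]  P^+=[0.2068]
step 3: x^-=[0.0867]  P^-=[0.6136]  S=[0.9136]  K=[0.6716]  nu=[-1.6967]  x^+=[-1.0529]  P^+=[0.2015]
step 4: x^-=[-1.0950]  P^-=[0.6079]  S=[0.9079]  K=[0.6696]  nu=[0.6050]  x^+=[-0.6899]  P^+=[0.2009]
step 5: x^-=[-0.7175]  P^-=[0.6073]  S=[0.9073]  K=[0.6693]  nu=[-2.8025]  x^+=[-2.5933]  P^+=[0.2008]

P_post[0,0] = 0.2008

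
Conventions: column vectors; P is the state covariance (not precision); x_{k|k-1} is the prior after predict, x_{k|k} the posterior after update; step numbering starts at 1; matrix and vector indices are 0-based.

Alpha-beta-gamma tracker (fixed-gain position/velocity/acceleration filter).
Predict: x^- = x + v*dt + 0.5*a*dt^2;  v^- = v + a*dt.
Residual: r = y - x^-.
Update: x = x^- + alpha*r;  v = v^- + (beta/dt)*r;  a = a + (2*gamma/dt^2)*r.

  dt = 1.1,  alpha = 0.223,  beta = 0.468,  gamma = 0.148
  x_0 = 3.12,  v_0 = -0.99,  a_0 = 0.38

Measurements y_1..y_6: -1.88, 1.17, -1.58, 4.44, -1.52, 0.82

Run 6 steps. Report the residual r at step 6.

step 1: x_pred=2.2609  r=-4.1409  x^+=1.3375  v^+=-2.3338  a^+=-0.6330
step 2: x_pred=-1.6126  r=2.7826  x^+=-0.9921  v^+=-1.8462  a^+=0.0477
step 3: x_pred=-2.9940  r=1.4140  x^+=-2.6787  v^+=-1.1921  a^+=0.3936
step 4: x_pred=-3.7518  r=8.1918  x^+=-1.9250  v^+=2.7262  a^+=2.3976
step 5: x_pred=2.5243  r=-4.0443  x^+=1.6224  v^+=3.6428  a^+=1.4082
step 6: x_pred=6.4815  r=-5.6615  x^+=5.2190  v^+=2.7832  a^+=0.0233

resid = -5.6615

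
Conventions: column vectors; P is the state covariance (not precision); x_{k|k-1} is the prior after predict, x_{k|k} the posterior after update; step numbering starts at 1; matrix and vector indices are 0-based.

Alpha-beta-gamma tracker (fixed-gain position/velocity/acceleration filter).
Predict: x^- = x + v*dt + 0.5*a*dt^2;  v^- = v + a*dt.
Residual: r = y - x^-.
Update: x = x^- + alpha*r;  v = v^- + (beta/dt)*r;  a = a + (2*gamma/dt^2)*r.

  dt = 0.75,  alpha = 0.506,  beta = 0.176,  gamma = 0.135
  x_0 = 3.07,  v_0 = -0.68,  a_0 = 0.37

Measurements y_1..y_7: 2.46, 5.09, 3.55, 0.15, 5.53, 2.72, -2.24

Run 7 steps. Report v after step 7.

v_post = -2.2194

step 1: x_pred=2.6641  r=-0.2041  x^+=2.5608  v^+=-0.4504  a^+=0.2721
step 2: x_pred=2.2995  r=2.7905  x^+=3.7115  v^+=0.4085  a^+=1.6115
step 3: x_pred=4.4711  r=-0.9211  x^+=4.0050  v^+=1.4009  a^+=1.1693
step 4: x_pred=5.3846  r=-5.2346  x^+=2.7359  v^+=1.0496  a^+=-1.3433
step 5: x_pred=3.1453  r=2.3847  x^+=4.3519  v^+=0.6017  a^+=-0.1986
step 6: x_pred=4.7474  r=-2.0274  x^+=3.7215  v^+=-0.0230  a^+=-1.1717
step 7: x_pred=3.3747  r=-5.6147  x^+=0.5337  v^+=-2.2194  a^+=-3.8668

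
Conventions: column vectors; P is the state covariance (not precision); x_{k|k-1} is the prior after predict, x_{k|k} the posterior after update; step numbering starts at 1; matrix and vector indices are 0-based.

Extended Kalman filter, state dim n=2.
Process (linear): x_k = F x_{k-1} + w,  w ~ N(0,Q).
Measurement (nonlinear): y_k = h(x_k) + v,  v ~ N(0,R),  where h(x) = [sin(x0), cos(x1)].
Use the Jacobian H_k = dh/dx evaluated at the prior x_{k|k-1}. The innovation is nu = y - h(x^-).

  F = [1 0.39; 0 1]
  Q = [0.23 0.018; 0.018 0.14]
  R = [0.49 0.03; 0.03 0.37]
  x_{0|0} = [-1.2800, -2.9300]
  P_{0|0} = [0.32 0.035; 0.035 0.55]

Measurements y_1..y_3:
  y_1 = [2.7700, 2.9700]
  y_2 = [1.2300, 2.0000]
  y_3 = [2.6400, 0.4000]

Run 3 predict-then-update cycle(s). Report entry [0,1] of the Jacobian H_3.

step 1: x^-=[-2.4227, -2.9300]  P^-=[0.6610 0.2675; 0.2675 0.6900]  H_jac=[-0.7525 0.0000; 0.0000 0.2100]  S=[0.8643 -0.0123; -0.0123 0.4004]  K=[-0.5737 0.1227; -0.2279 0.3549]  nu=[3.4286, 3.9477]  x^+=[-3.9054, -2.3102]  P^+=[0.3687 0.1342; 0.1342 0.5927]
step 2: x^-=[-4.8064, -2.3102]  P^-=[0.7935 0.3834; 0.3834 0.7327]  H_jac=[0.0938 0.0000; 0.0000 0.7389]  S=[0.4970 0.0566; 0.0566 0.7700]  K=[0.1089 0.3599; -0.0077 0.7036]  nu=[0.2344, 2.6739]  x^+=[-3.8186, -0.4306]  P^+=[0.6835 0.1846; 0.1846 0.3520]
step 3: x^-=[-3.9865, -0.4306]  P^-=[1.1110 0.3399; 0.3399 0.4920]  H_jac=[-0.6638 0.0000; 0.0000 0.4174]  S=[0.9795 -0.0642; -0.0642 0.4557]  K=[-0.7393 0.2072; -0.2027 0.4221]  nu=[1.8921, -0.5087]  x^+=[-5.4908, -1.0288]  P^+=[0.5364 0.1306; 0.1306 0.3596]

H_jac[0,1] = 0.0000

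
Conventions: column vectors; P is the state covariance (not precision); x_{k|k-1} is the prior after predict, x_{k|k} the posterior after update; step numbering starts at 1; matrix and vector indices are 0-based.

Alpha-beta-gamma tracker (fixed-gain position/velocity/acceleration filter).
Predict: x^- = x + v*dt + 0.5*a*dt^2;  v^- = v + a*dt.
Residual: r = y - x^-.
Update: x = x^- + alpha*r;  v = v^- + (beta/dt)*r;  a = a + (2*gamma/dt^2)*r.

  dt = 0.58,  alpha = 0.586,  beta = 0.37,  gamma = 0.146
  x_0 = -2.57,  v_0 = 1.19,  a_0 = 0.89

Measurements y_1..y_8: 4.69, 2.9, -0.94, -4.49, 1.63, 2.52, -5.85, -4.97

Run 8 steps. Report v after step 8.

v_post = -2.2369

step 1: x_pred=-1.7301  r=6.4201  x^+=2.0321  v^+=5.8018  a^+=6.4627
step 2: x_pred=6.4841  r=-3.5841  x^+=4.3838  v^+=7.2637  a^+=3.3517
step 3: x_pred=9.1605  r=-10.1005  x^+=3.2416  v^+=2.7642  a^+=-5.4158
step 4: x_pred=3.9340  r=-8.4240  x^+=-1.0025  v^+=-5.7508  a^+=-12.7279
step 5: x_pred=-6.4788  r=8.1088  x^+=-1.7270  v^+=-7.9601  a^+=-5.6893
step 6: x_pred=-7.3009  r=9.8209  x^+=-1.5458  v^+=-4.9949  a^+=2.8353
step 7: x_pred=-3.9660  r=-1.8840  x^+=-5.0700  v^+=-4.5523  a^+=1.2000
step 8: x_pred=-7.5085  r=2.5385  x^+=-6.0210  v^+=-2.2369  a^+=3.4034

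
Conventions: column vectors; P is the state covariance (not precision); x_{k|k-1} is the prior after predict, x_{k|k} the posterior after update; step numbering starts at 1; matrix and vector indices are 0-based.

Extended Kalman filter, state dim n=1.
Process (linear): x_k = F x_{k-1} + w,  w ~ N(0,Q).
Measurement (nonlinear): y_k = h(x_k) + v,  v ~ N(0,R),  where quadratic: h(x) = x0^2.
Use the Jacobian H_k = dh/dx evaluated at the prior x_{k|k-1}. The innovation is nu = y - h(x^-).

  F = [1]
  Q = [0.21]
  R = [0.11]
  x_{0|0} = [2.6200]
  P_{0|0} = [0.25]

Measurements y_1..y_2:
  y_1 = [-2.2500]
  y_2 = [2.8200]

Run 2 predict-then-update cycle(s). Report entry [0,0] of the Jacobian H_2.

H_jac[0,0] = 1.7913

step 1: x^-=[2.6200]  P^-=[0.4600]  H_jac=[5.2400]  S=[12.7405]  K=[0.1892]  nu=[-9.1144]  x^+=[0.8956]  P^+=[0.0040]
step 2: x^-=[0.8956]  P^-=[0.2140]  H_jac=[1.7913]  S=[0.7965]  K=[0.4812]  nu=[2.0178]  x^+=[1.8666]  P^+=[0.0295]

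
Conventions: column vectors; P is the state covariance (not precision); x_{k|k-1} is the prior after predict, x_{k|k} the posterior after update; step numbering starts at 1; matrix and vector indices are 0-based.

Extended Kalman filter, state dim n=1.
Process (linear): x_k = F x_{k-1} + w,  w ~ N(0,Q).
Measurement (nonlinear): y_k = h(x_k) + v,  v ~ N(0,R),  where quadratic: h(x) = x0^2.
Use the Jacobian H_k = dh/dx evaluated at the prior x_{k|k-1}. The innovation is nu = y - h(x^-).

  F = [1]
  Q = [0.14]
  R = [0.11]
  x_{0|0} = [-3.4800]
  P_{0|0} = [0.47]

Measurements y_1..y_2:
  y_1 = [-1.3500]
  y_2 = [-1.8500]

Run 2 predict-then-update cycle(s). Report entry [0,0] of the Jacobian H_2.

step 1: x^-=[-3.4800]  P^-=[0.6100]  H_jac=[-6.9600]  S=[29.6594]  K=[-0.1431]  nu=[-13.4604]  x^+=[-1.5532]  P^+=[0.0023]
step 2: x^-=[-1.5532]  P^-=[0.1423]  H_jac=[-3.1064]  S=[1.4828]  K=[-0.2980]  nu=[-4.2625]  x^+=[-0.2829]  P^+=[0.0106]

H_jac[0,0] = -3.1064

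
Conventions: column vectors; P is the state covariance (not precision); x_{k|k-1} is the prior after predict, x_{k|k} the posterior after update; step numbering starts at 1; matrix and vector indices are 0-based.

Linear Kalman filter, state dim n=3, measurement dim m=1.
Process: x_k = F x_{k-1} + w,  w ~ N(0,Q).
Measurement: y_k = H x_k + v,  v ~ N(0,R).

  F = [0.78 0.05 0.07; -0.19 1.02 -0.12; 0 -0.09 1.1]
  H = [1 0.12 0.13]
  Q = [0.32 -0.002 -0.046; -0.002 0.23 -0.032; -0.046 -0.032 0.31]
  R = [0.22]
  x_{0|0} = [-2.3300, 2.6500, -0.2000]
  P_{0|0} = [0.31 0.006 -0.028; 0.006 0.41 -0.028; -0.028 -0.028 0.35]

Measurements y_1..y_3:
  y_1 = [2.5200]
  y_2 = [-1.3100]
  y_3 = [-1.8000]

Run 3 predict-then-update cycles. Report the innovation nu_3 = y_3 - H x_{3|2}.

innov = [-1.6055]

step 1: x^-=[-1.6989, 3.1697, -0.4585]  P^-=[0.5086 -0.0241 -0.0467; -0.0241 0.6760 -0.1416; -0.0467 -0.1416 0.7424]  S=[0.7285]  K=[0.6858; 0.0530; 0.0450]  nu=[3.8981]  x^+=[0.9744, 3.3764, -0.2829]  P^+=[0.1659 -0.0506 -0.0692; -0.0506 0.6740 -0.1433; -0.0692 -0.1433 0.7409]
step 2: x^-=[0.9091, 3.2927, -0.6151]  P^-=[0.4138 -0.0402 -0.0548; -0.0402 0.9994 -0.3404; -0.0548 -0.3404 1.2403]  S=[0.6346]  K=[0.6332; 0.0559; 0.1034]  nu=[-2.5342]  x^+=[-0.6956, 3.1510, -0.8770]  P^+=[0.1593 -0.0627 -0.0963; -0.0627 0.9974 -0.3441; -0.0963 -0.3441 1.2335]
step 3: x^-=[-0.4464, 3.4514, -1.2483]  P^-=[0.4077 -0.0466 -0.0505; -0.0466 1.3954 -0.6571; -0.0505 -0.6571 1.8788]  S=[0.6347]  K=[0.6231; 0.0559; 0.1810]  nu=[-1.6055]  x^+=[-1.4469, 3.3617, -1.5389]  P^+=[0.1612 -0.0687 -0.1221; -0.0687 1.3934 -0.6636; -0.1221 -0.6636 1.8580]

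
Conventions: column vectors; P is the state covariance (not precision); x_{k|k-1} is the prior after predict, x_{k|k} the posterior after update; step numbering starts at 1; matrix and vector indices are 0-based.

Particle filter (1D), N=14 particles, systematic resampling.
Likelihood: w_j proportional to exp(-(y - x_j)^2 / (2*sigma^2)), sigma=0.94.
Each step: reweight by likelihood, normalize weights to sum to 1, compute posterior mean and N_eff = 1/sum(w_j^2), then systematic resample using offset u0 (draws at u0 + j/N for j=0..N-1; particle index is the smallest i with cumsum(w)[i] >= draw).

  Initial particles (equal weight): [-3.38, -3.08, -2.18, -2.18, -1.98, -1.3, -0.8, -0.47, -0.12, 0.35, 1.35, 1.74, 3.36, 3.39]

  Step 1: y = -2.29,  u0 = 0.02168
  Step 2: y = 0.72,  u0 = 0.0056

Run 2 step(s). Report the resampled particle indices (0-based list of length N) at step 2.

step 1: w=[0.0973, 0.1338, 0.1892, 0.1892, 0.1804, 0.1094, 0.0542, 0.0292, 0.0133, 0.0037, 0.0001, 0.0000, 0.0000, 0.0000]  mean=-2.1228  Neff=6.7792  idx=[0, 0, 1, 2, 2, 2, 3, 3, 3, 4, 4, 5, 5, 6]
step 2: w=[0.0001, 0.0001, 0.0005, 0.0155, 0.0155, 0.0155, 0.0155, 0.0155, 0.0155, 0.0292, 0.0292, 0.1795, 0.1795, 0.4888]  mean=-1.1786  Neff=3.2623  idx=[3, 7, 10, 11, 11, 12, 12, 12, 13, 13, 13, 13, 13, 13]

resampled_idx = [3, 7, 10, 11, 11, 12, 12, 12, 13, 13, 13, 13, 13, 13]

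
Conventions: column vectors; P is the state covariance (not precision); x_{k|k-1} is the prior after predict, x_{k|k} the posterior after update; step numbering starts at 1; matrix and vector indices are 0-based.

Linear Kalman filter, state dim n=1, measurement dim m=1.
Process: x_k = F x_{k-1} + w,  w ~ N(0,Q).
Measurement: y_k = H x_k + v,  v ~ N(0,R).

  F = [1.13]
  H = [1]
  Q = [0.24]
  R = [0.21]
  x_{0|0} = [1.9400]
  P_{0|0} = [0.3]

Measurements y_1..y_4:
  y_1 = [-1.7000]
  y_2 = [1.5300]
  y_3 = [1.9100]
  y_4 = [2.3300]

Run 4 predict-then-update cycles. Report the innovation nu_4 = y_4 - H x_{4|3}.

step 1: x^-=[2.1922]  P^-=[0.6231]  S=[0.8331]  K=[0.7479]  nu=[-3.8922]  x^+=[-0.7189]  P^+=[0.1571]
step 2: x^-=[-0.8123]  P^-=[0.4406]  S=[0.6506]  K=[0.6772]  nu=[2.3423]  x^+=[0.7739]  P^+=[0.1422]
step 3: x^-=[0.8745]  P^-=[0.4216]  S=[0.6316]  K=[0.6675]  nu=[1.0355]  x^+=[1.5657]  P^+=[0.1402]
step 4: x^-=[1.7692]  P^-=[0.4190]  S=[0.6290]  K=[0.6661]  nu=[0.5608]  x^+=[2.1428]  P^+=[0.1399]

innov = [0.5608]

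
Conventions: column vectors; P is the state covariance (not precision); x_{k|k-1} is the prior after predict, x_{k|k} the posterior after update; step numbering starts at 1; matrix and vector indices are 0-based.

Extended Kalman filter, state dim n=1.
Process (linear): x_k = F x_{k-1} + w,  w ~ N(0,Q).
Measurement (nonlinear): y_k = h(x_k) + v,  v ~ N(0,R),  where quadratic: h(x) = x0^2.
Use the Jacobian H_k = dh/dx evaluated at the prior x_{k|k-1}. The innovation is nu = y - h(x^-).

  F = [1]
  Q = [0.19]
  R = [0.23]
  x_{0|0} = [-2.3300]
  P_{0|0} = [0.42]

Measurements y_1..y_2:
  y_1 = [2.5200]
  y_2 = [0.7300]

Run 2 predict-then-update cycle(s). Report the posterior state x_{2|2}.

step 1: x^-=[-2.3300]  P^-=[0.6100]  H_jac=[-4.6600]  S=[13.4765]  K=[-0.2109]  nu=[-2.9089]  x^+=[-1.7164]  P^+=[0.0104]
step 2: x^-=[-1.7164]  P^-=[0.2004]  H_jac=[-3.4329]  S=[2.5917]  K=[-0.2655]  nu=[-2.2161]  x^+=[-1.1282]  P^+=[0.0178]

x_post = [-1.1282]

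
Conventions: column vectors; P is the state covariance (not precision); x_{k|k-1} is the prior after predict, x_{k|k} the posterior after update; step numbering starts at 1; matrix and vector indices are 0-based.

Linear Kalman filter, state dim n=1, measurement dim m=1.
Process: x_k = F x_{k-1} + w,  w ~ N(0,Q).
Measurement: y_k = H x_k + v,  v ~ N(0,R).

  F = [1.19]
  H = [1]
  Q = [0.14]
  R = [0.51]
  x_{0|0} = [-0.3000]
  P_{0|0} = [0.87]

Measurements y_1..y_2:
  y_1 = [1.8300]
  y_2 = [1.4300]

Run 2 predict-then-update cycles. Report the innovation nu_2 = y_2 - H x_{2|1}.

step 1: x^-=[-0.3570]  P^-=[1.3720]  S=[1.8820]  K=[0.7290]  nu=[2.1870]  x^+=[1.2374]  P^+=[0.3718]
step 2: x^-=[1.4724]  P^-=[0.6665]  S=[1.1765]  K=[0.5665]  nu=[-0.0424]  x^+=[1.4484]  P^+=[0.2889]

innov = [-0.0424]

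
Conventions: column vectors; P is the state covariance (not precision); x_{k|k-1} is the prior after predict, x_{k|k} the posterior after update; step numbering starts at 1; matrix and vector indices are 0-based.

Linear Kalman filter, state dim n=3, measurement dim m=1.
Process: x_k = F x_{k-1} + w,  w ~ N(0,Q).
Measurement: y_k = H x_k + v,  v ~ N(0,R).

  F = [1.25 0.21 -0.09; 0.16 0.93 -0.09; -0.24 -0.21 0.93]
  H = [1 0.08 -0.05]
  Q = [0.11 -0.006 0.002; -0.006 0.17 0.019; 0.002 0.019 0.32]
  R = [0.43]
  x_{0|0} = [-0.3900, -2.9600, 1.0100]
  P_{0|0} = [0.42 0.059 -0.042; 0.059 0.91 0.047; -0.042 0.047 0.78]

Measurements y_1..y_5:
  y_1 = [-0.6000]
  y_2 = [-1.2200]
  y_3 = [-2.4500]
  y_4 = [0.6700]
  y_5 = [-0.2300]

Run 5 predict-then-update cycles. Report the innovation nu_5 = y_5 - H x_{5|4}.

step 1: x^-=[-1.2000, -2.9061, 1.6545]  P^-=[0.8513 0.3331 -0.2875; 0.3331 0.9850 -0.2209; -0.2875 -0.2209 1.0653]  S=[1.3741]  K=[0.6494; 0.3078; -0.2609]  nu=[0.9152]  x^+=[-0.6057, -2.6244, 1.4157]  P^+=[0.2718 0.0584 -0.0547; 0.0584 0.8548 -0.1106; -0.0547 -0.1106 0.9718]
step 2: x^-=[-1.4356, -2.6650, 2.0131]  P^-=[0.6275 0.3114 -0.3054; 0.3114 0.9617 -0.3618; -0.3054 -0.3618 1.2873]  S=[1.1501]  K=[0.5805; 0.3534; -0.3466]  nu=[0.5295]  x^+=[-1.1282, -2.4779, 1.8296]  P^+=[0.2399 0.0755 -0.0739; 0.0755 0.8181 -0.2209; -0.0739 -0.2209 1.1491]
step 3: x^-=[-2.0953, -2.6496, 2.4927]  P^-=[0.5948 0.3333 -0.3607; 0.3333 0.9545 -0.4734; -0.3607 -0.4734 1.4907]  S=[1.1278]  K=[0.5670; 0.3843; -0.4195]  nu=[-0.0181]  x^+=[-2.1056, -2.6566, 2.5002]  P^+=[0.2322 0.0876 -0.0924; 0.0876 0.7880 -0.2916; -0.0924 -0.2916 1.2922]
step 4: x^-=[-3.4149, -3.0325, 3.3884]  P^-=[0.5958 0.3512 -0.4099; 0.3512 0.9455 -0.5479; -0.4099 -0.5479 1.6498]  S=[1.1376]  K=[0.5665; 0.3993; -0.4714]  nu=[4.4969]  x^+=[-0.8674, -1.2368, 1.2688]  P^+=[0.2308 0.0939 -0.1061; 0.0939 0.7641 -0.3338; -0.1061 -0.3338 1.3970]
step 5: x^-=[-1.4582, -1.4032, 1.6479]  P^-=[0.6014 0.3607 -0.4444; 0.3607 0.9350 -0.5932; -0.4444 -0.5932 1.7625]  S=[1.1487]  K=[0.5680; 0.4050; -0.5049]  nu=[1.4228]  x^+=[-0.6500, -0.8270, 0.9294]  P^+=[0.2308 0.0965 -0.1150; 0.0965 0.7466 -0.3583; -0.1150 -0.3583 1.4696]

innov = [1.4228]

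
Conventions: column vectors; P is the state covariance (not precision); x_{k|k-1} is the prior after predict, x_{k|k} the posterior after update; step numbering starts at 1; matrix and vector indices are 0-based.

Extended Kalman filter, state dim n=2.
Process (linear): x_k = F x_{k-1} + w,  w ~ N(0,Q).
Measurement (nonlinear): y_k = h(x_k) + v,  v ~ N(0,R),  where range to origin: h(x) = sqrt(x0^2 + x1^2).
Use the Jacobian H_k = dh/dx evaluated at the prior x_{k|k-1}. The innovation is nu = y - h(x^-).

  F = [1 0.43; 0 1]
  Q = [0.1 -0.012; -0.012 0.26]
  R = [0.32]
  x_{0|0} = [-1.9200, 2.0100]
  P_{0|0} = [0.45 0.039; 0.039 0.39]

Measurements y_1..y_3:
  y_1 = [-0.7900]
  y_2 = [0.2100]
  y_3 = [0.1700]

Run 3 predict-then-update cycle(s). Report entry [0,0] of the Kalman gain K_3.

step 1: x^-=[-1.0557, 2.0100]  P^-=[0.6557 0.1947; 0.1947 0.6500]  H_jac=[-0.4650 0.8853]  S=[0.8109]  K=[-0.1634; 0.5980]  nu=[-3.0604]  x^+=[-0.5557, 0.1799]  P^+=[0.6340 0.2739; 0.2739 0.3600]
step 2: x^-=[-0.4783, 0.1799]  P^-=[1.0362 0.4167; 0.4167 0.6200]  H_jac=[-0.9360 0.3521]  S=[1.0299]  K=[-0.7992; -0.1668]  nu=[-0.3010]  x^+=[-0.2377, 0.2301]  P^+=[0.3784 0.2795; 0.2795 0.5914]
step 3: x^-=[-0.1388, 0.2301]  P^-=[0.8281 0.5218; 0.5218 0.8514]  H_jac=[-0.5164 0.8563]  S=[0.7037]  K=[0.0273; 0.6532]  nu=[-0.0987]  x^+=[-0.1415, 0.1656]  P^+=[0.8276 0.5092; 0.5092 0.5512]

K[0,0] = 0.0273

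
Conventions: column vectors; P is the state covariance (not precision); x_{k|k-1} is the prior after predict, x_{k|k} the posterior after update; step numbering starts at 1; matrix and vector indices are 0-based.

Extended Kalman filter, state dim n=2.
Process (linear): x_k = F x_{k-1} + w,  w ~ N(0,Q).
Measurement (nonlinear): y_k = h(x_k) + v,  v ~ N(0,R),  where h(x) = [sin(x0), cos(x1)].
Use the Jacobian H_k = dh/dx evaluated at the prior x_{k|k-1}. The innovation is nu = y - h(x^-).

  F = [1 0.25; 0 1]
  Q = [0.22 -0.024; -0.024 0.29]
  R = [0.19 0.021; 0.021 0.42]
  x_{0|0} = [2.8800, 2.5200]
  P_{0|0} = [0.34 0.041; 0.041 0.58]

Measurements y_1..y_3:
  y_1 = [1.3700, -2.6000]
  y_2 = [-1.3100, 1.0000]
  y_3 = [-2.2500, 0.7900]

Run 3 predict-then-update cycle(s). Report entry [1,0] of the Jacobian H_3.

step 1: x^-=[3.5100, 2.5200]  P^-=[0.6168 0.1620; 0.1620 0.8700]  H_jac=[-0.9329 0.0000; 0.0000 -0.5823]  S=[0.7268 0.1090; 0.1090 0.7150]  K=[-0.7900 -0.0115; -0.1041 -0.6927]  nu=[1.7301, -1.7870]  x^+=[2.1638, 3.5778]  P^+=[0.1611 0.0368; 0.0368 0.5033]
step 2: x^-=[3.0583, 3.5778]  P^-=[0.4310 0.1386; 0.1386 0.7933]  H_jac=[-0.9965 0.0000; 0.0000 0.4225]  S=[0.6180 -0.0374; -0.0374 0.5616]  K=[-0.6914 0.0583; -0.1882 0.5843]  nu=[-1.3932, 1.9063]  x^+=[4.1327, 4.9539]  P^+=[0.1306 0.0236; 0.0236 0.5715]
step 3: x^-=[5.3712, 4.9539]  P^-=[0.3981 0.1424; 0.1424 0.8615]  H_jac=[0.6122 0.0000; 0.0000 0.9710]  S=[0.3392 0.1057; 0.1057 1.2322]  K=[0.7023 0.0520; 0.0468 0.6748]  nu=[-1.4593, 0.5508]  x^+=[4.3750, 5.2573]  P^+=[0.2198 0.0377; 0.0377 0.2929]

H_jac[1,0] = 0.0000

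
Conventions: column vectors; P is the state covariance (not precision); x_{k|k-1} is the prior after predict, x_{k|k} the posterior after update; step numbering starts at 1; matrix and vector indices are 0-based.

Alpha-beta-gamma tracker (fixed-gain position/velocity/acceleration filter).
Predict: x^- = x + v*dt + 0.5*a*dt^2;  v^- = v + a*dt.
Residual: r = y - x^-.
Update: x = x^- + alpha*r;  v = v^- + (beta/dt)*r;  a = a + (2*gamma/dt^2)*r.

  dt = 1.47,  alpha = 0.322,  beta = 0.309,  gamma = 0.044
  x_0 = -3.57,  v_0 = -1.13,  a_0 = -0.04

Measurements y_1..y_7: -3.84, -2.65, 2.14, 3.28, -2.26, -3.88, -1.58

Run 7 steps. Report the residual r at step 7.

step 1: x_pred=-5.2743  r=1.4343  x^+=-4.8125  v^+=-0.8873  a^+=0.0184
step 2: x_pred=-6.0969  r=3.4469  x^+=-4.9870  v^+=-0.1357  a^+=0.1588
step 3: x_pred=-5.0149  r=7.1549  x^+=-2.7110  v^+=1.6017  a^+=0.4502
step 4: x_pred=0.1299  r=3.1501  x^+=1.1442  v^+=2.9256  a^+=0.5784
step 5: x_pred=6.0698  r=-8.3298  x^+=3.3876  v^+=2.0250  a^+=0.2392
step 6: x_pred=6.6228  r=-10.5028  x^+=3.2409  v^+=0.1689  a^+=-0.1885
step 7: x_pred=3.2855  r=-4.8655  x^+=1.7188  v^+=-1.1310  a^+=-0.3866

resid = -4.8655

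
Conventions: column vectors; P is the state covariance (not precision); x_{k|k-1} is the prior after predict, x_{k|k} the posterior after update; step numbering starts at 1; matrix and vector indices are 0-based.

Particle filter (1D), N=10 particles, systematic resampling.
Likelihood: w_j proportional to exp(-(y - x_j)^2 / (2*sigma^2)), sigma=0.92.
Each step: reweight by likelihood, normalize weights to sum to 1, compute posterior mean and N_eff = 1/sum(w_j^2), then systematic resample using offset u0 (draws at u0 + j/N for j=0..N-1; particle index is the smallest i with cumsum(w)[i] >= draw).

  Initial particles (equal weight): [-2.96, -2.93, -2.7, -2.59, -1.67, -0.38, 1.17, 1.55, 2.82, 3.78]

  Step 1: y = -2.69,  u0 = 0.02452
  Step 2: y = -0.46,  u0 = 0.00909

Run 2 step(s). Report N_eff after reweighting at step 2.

N_eff = 3.2156

step 1: w=[0.2127, 0.2147, 0.2221, 0.2208, 0.1201, 0.0095, 0.0000, 0.0000, 0.0000, 0.0000]  mean=-2.6345  Neff=4.9031  idx=[0, 0, 1, 1, 1, 2, 2, 3, 3, 4]
step 2: w=[0.0314, 0.0314, 0.0343, 0.0343, 0.0343, 0.0651, 0.0651, 0.0865, 0.0865, 0.5311]  mean=-2.1740  Neff=3.2156  idx=[0, 3, 5, 7, 8, 9, 9, 9, 9, 9]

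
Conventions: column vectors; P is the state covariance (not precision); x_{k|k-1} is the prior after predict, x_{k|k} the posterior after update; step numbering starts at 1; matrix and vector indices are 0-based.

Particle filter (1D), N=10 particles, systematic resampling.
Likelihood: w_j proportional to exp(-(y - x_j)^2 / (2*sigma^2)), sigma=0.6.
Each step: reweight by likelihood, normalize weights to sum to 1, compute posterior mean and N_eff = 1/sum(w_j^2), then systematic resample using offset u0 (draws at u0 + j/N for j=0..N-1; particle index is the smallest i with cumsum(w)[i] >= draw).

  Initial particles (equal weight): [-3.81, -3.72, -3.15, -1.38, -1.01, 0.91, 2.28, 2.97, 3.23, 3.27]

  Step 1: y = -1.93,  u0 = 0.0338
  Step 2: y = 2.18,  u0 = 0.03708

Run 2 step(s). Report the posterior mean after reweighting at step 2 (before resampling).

post_mean = -1.0317

step 1: w=[0.0066, 0.0105, 0.1139, 0.5912, 0.2778, 0.0000, 0.0000, 0.0000, 0.0000, 0.0000]  mean=-1.5195  Neff=2.2738  idx=[2, 3, 3, 3, 3, 3, 3, 4, 4, 4]
step 2: w=[0.0000, 0.0098, 0.0098, 0.0098, 0.0098, 0.0098, 0.0098, 0.3138, 0.3138, 0.3138]  mean=-1.0317  Neff=3.3790  idx=[4, 7, 7, 7, 8, 8, 8, 9, 9, 9]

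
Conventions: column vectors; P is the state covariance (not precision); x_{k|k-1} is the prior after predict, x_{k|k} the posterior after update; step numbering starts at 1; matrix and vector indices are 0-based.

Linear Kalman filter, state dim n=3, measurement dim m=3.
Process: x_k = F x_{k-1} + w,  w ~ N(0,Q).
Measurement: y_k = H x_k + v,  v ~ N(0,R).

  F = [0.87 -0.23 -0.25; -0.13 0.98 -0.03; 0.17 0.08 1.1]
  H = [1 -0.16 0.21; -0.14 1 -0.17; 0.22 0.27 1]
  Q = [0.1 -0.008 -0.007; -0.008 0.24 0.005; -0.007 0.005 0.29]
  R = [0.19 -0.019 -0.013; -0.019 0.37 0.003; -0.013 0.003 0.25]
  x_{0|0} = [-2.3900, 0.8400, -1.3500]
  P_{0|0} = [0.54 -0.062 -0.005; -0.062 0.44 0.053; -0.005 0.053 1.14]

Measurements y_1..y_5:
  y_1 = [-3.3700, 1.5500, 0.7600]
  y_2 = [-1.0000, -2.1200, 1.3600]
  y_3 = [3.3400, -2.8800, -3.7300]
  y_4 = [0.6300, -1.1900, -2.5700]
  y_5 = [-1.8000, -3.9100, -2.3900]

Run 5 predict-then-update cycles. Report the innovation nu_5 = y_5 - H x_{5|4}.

innov = [-3.6713, -2.1006, 0.0161]

step 1: x^-=[-1.9350, 1.1744, -1.8241]  P^-=[0.6363 -0.2271 -0.2697; -0.2271 0.6854 0.0380; -0.2697 0.0380 1.6936]  S=[0.8754 -0.4476 0.1137; -0.4476 1.1546 -0.0767; 0.1137 -0.0767 1.8993]  K=[0.7455 0.0453 -0.1433; -0.0902 0.5885 0.1203; -0.1068 -0.1676 0.8655]  nu=[-0.8640, -0.2054, 2.6927]  x^+=[-2.9744, 1.4555, 0.6332]  P^+=[0.1620 0.0106 -0.0839; 0.0106 0.2166 -0.0278; -0.0839 -0.0278 0.2432]
step 2: x^-=[-3.0808, 1.7941, 0.3073]  P^-=[0.2783 -0.0579 -0.1227; -0.0579 0.4493 -0.0054; -0.1227 -0.0054 0.5544]  S=[0.4716 -0.1856 0.0038; -0.1856 0.8529 0.0275; 0.0038 0.0275 0.7868]  K=[0.5711 0.0385 -0.1021; -0.0749 0.5173 0.1133; -0.0696 -0.1336 0.6734]  nu=[2.3033, -4.2931, 1.2461]  x^+=[-2.0580, -0.4582, 1.5598]  P^+=[0.1238 0.0098 -0.0627; 0.0098 0.1907 -0.0228; -0.0627 -0.0228 0.1888]
step 3: x^-=[-2.0750, -0.2283, 1.3293]  P^-=[0.2364 -0.0499 -0.0950; -0.0499 0.4238 -0.0027; -0.0950 -0.0027 0.4961]  S=[0.4354 -0.1704 0.0141; -0.1704 0.8231 0.0310; 0.0141 0.0310 0.7392]  K=[0.5308 0.0319 -0.0878; -0.0786 0.5032 0.1167; -0.0472 -0.1237 0.6479]  nu=[5.0993, -2.7163, -4.5411]  x^+=[0.9437, -2.5257, -1.5176]  P^+=[0.1144 0.0079 -0.0561; 0.0079 0.1857 -0.0202; -0.0561 -0.0202 0.1800]
step 4: x^-=[1.7814, -2.5523, -1.7110]  P^-=[0.2266 -0.0500 -0.0885; -0.0500 0.4192 -0.0011; -0.0885 -0.0011 0.4880]  S=[0.4277 -0.1689 0.0170; -0.1689 0.8179 0.0318; 0.0170 0.0318 0.7340]  K=[0.5198 0.0291 -0.0844; -0.0815 0.4999 0.1180; -0.0403 -0.1210 0.6440]  nu=[-1.2004, 1.3209, -0.5618]  x^+=[1.2432, -1.8605, -2.1842]  P^+=[0.1118 0.0071 -0.0543; 0.0071 0.1846 -0.0193; -0.0543 -0.0193 0.1783]
step 5: x^-=[2.0556, -1.9194, -2.3401]  P^-=[0.2241 -0.0504 -0.0870; -0.0504 0.4182 -0.0005; -0.0870 -0.0005 0.4867]  S=[0.4259 -0.1690 0.0176; -0.1690 0.8168 0.0320; 0.0176 0.0320 0.7334]  K=[0.5169 0.0282 -0.0836; -0.0826 0.4990 0.1183; -0.0385 -0.1202 0.6434]  nu=[-3.6713, -2.1006, 0.0161]  x^+=[0.0974, -2.6624, -1.9359]  P^+=[0.1111 0.0068 -0.0538; 0.0068 0.1843 -0.0191; -0.0538 -0.0191 0.1780]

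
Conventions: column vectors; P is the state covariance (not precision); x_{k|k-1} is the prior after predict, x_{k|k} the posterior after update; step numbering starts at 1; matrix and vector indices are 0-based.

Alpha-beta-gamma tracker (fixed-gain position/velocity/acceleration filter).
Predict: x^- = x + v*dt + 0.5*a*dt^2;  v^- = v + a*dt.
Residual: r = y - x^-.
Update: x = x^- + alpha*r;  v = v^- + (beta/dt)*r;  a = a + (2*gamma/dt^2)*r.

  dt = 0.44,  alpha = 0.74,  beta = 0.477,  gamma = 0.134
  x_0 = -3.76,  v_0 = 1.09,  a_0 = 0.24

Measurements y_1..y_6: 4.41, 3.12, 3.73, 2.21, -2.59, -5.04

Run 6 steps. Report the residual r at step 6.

step 1: x_pred=-3.2572  r=7.6672  x^+=2.4165  v^+=9.5075  a^+=10.8536
step 2: x_pred=7.6505  r=-4.5305  x^+=4.2979  v^+=9.3717  a^+=4.5821
step 3: x_pred=8.8650  r=-5.1350  x^+=5.0651  v^+=5.8210  a^+=-2.5263
step 4: x_pred=7.3818  r=-5.1718  x^+=3.5547  v^+=-0.8973  a^+=-9.6856
step 5: x_pred=2.2223  r=-4.8123  x^+=-1.3388  v^+=-10.3759  a^+=-16.3472
step 6: x_pred=-7.4866  r=2.4466  x^+=-5.6761  v^+=-14.9163  a^+=-12.9604

resid = 2.4466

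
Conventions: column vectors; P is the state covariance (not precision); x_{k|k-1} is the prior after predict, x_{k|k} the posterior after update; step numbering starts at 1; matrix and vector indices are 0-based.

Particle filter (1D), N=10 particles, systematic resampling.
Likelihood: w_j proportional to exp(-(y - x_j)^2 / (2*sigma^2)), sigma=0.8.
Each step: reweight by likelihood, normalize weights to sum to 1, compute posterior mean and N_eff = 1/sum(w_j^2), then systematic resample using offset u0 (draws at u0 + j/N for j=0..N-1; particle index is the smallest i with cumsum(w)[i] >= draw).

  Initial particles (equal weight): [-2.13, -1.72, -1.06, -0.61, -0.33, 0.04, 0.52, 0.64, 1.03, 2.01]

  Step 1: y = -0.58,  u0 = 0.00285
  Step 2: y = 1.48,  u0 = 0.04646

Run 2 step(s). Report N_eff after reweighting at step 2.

step 1: w=[0.0314, 0.0742, 0.1711, 0.2047, 0.1951, 0.1517, 0.0796, 0.0640, 0.0270, 0.0011]  mean=-0.4466  Neff=6.6695  idx=[0, 1, 2, 3, 3, 4, 4, 5, 5, 6]
step 2: w=[0.0000, 0.0003, 0.0058, 0.0297, 0.0297, 0.0697, 0.0697, 0.1783, 0.1783, 0.4385]  mean=0.1533  Neff=3.7400  idx=[4, 6, 7, 7, 8, 8, 9, 9, 9, 9]

N_eff = 3.7400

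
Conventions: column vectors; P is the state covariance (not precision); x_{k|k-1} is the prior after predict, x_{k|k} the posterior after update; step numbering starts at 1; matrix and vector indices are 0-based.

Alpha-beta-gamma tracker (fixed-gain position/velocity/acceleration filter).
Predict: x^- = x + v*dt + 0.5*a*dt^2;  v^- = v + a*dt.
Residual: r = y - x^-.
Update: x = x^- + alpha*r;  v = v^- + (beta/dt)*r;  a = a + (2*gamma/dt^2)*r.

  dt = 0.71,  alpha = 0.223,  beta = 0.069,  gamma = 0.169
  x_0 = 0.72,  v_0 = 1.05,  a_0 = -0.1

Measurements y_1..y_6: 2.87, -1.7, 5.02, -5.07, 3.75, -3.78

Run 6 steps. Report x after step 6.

step 1: x_pred=1.4403  r=1.4297  x^+=1.7591  v^+=1.1179  a^+=0.8586
step 2: x_pred=2.7693  r=-4.4693  x^+=1.7726  v^+=1.2932  a^+=-2.1380
step 3: x_pred=2.1519  r=2.8681  x^+=2.7915  v^+=0.0539  a^+=-0.2150
step 4: x_pred=2.7756  r=-7.8456  x^+=1.0260  v^+=-0.8612  a^+=-5.4755
step 5: x_pred=-0.9655  r=4.7155  x^+=0.0861  v^+=-4.2905  a^+=-2.3138
step 6: x_pred=-3.5433  r=-0.2367  x^+=-3.5961  v^+=-5.9563  a^+=-2.4724

x_post = -3.5961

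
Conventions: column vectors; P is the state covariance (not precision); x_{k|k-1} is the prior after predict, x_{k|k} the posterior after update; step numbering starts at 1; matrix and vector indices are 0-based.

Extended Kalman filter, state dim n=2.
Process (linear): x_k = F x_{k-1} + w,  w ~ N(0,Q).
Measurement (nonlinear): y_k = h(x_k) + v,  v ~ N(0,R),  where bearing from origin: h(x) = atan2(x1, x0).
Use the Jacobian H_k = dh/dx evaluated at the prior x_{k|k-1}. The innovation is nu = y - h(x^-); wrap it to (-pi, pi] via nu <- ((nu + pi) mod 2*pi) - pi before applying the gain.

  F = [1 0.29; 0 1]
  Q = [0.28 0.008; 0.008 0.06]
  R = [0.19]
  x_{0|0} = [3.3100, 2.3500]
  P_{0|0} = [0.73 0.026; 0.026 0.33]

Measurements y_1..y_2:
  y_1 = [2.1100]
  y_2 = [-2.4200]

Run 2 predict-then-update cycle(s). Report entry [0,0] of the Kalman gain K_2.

K[0,0] = -0.5447

step 1: x^-=[3.9915, 2.3500]  P^-=[1.0528 0.1297; 0.1297 0.3900]  H_jac=[-0.1095 0.1860]  S=[0.2108]  K=[-0.4325; 0.2767]  nu=[1.5779]  x^+=[3.3091, 2.7867]  P^+=[1.0134 0.1549; 0.1549 0.3739]
step 2: x^-=[4.1172, 2.7867]  P^-=[1.4147 0.2714; 0.2714 0.4339]  H_jac=[-0.1127 0.1666]  S=[0.2098]  K=[-0.5447; 0.1986]  nu=[-3.0150]  x^+=[5.7595, 2.1879]  P^+=[1.3524 0.2941; 0.2941 0.4256]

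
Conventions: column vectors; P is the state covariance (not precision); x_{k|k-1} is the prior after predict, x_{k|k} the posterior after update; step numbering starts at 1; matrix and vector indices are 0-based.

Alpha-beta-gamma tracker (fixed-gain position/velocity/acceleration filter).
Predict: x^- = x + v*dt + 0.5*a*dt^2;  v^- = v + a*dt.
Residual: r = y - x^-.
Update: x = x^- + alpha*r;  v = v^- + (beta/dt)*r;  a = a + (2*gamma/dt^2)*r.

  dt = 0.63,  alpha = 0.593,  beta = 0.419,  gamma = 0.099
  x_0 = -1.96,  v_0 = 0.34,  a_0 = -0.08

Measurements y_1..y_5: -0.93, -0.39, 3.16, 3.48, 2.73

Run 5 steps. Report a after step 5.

step 1: x_pred=-1.7617  r=0.8317  x^+=-1.2685  v^+=0.8427  a^+=0.3349
step 2: x_pred=-0.6711  r=0.2811  x^+=-0.5044  v^+=1.2407  a^+=0.4751
step 3: x_pred=0.3715  r=2.7885  x^+=2.0251  v^+=3.3946  a^+=1.8662
step 4: x_pred=4.5340  r=-1.0540  x^+=3.9090  v^+=3.8693  a^+=1.3404
step 5: x_pred=6.6126  r=-3.8826  x^+=4.3102  v^+=2.1315  a^+=-0.5965

a_post = -0.5965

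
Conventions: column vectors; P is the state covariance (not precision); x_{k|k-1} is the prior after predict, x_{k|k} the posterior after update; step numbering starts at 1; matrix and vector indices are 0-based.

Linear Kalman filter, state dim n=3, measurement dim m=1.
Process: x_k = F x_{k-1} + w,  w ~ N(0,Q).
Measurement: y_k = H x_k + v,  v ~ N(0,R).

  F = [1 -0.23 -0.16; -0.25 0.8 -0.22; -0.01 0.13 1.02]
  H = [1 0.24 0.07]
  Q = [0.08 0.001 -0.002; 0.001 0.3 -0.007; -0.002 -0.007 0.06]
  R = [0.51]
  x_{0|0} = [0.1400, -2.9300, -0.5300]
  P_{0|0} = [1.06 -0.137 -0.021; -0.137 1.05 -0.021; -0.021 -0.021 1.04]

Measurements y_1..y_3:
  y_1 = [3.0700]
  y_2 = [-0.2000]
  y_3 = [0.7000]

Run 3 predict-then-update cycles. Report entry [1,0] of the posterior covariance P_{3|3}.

step 1: x^-=[0.8987, -2.2624, -0.9229]  P^-=[1.2904 -0.5327 -0.2479; -0.5327 1.1485 -0.1342; -0.2479 -0.1342 1.1551]  S=[1.5773]  K=[0.7260; -0.1689; -0.1264]  nu=[2.7789]  x^+=[2.9163, -2.7318, -1.2740]  P^+=[0.4589 -0.3392 -0.1032; -0.3392 1.1035 -0.1679; -0.1032 -0.1679 1.1299]
step 2: x^-=[3.7484, -2.6342, -1.6838]  P^-=[0.8029 -0.5363 -0.3315; -0.5363 1.2730 -0.2370; -0.3315 -0.2370 1.2127]  S=[1.0804]  K=[0.6026; -0.2290; -0.2809]  nu=[-3.1984]  x^+=[1.8212, -1.9019, -0.7855]  P^+=[0.4107 -0.3872 -0.1486; -0.3872 1.2164 -0.3065; -0.1486 -0.3065 1.1275]
step 3: x^-=[2.3843, -1.8040, -1.0667]  P^-=[0.7870 -0.5674 -0.3513; -0.5674 1.4051 -0.3205; -0.3513 -0.3205 1.1764]  S=[1.0514]  K=[0.5956; -0.2402; -0.3289]  nu=[-1.1767]  x^+=[1.6835, -1.5214, -0.6796]  P^+=[0.4140 -0.4169 -0.1453; -0.4169 1.3445 -0.4036; -0.1453 -0.4036 1.0626]

P_post[1,0] = -0.4169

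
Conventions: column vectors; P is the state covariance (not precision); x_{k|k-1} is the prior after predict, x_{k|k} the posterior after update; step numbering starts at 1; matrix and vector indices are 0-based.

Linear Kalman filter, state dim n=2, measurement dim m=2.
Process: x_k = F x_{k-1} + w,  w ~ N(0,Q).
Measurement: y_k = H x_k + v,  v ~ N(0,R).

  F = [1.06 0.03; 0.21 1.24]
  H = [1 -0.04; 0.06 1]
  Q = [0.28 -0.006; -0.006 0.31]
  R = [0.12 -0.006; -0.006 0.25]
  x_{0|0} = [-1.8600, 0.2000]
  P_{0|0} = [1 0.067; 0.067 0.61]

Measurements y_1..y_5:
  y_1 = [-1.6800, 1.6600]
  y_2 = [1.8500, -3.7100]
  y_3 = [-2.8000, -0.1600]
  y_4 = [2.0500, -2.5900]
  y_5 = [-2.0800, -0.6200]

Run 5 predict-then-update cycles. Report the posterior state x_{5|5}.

x_post = [-1.3496, -1.1764]

step 1: x^-=[-1.9656, -0.1426]  P^-=[1.4084 0.3278; 0.3278 1.3269]  S=[1.5043 0.3524; 0.3524 1.6213]  K=[0.9145 0.0555; -0.0126 0.8333]  nu=[0.2799, 1.9205]  x^+=[-1.6030, 1.4542]  P^+=[0.1095 0.0018; 0.0018 0.2083]
step 2: x^-=[-1.6556, 1.4666]  P^-=[0.4033 0.0285; 0.0285 0.6360]  S=[0.5221 0.0212; 0.0212 0.8909]  K=[0.7687 0.0409; -0.0232 0.7164]  nu=[3.5643, -5.0773]  x^+=[0.8768, -2.2534]  P^+=[0.0920 0.0001; 0.0001 0.1792]
step 3: x^-=[0.8618, -2.6101]  P^-=[0.3835 0.0213; 0.0213 0.5897]  S=[0.5028 0.0146; 0.0146 0.8436]  K=[0.7600 0.0393; -0.0250 0.7009]  nu=[-3.7662, 2.3984]  x^+=[-1.9063, -0.8347]  P^+=[0.0910 -0.0002; -0.0002 0.1754]
step 4: x^-=[-2.0457, -1.4353]  P^-=[0.3823 0.0205; 0.0205 0.5836]  S=[0.5016 0.0141; 0.0141 0.8374]  K=[0.7595 0.0391; -0.0252 0.6988]  nu=[4.0383, -1.0319]  x^+=[0.9808, -2.2583]  P^+=[0.0909 -0.0002; -0.0002 0.1749]
step 5: x^-=[0.9719, -2.5943]  P^-=[0.3823 0.0204; 0.0204 0.5828]  S=[0.5016 0.0140; 0.0140 0.8366]  K=[0.7594 0.0391; -0.0252 0.6985]  nu=[-3.1557, 1.9160]  x^+=[-1.3496, -1.1764]  P^+=[0.0909 -0.0002; -0.0002 0.1748]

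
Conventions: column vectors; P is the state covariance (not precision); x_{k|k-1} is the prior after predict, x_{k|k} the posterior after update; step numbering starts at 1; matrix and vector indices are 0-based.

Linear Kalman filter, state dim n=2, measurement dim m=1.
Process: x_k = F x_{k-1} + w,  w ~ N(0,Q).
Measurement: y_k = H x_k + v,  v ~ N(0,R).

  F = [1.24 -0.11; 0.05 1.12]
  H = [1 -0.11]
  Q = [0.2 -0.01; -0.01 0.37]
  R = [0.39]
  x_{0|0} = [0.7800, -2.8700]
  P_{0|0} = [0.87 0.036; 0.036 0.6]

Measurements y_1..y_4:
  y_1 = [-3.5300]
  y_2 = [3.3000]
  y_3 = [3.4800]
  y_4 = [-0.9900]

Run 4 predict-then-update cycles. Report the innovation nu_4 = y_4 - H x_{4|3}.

innov = [-5.0184]

step 1: x^-=[1.2829, -3.1754]  P^-=[1.5352 0.0198; 0.0198 1.1288]  S=[1.9345]  K=[0.7925; -0.0539]  nu=[-5.1622]  x^+=[-2.8079, -2.8969]  P^+=[0.3203 0.1025; 0.1025 1.1232]
step 2: x^-=[-3.1632, -3.3850]  P^-=[0.6782 0.0133; 0.0133 1.7912]  S=[1.0869]  K=[0.6226; -0.1691]  nu=[6.0908]  x^+=[0.6289, -4.4146]  P^+=[0.2569 0.1277; 0.1277 1.7602]
step 3: x^-=[1.2655, -4.9129]  P^-=[0.5814 -0.0343; -0.0343 2.5929]  S=[1.0103]  K=[0.5792; -0.3163]  nu=[1.6741]  x^+=[2.2351, -5.4424]  P^+=[0.2425 0.1508; 0.1508 2.4919]
step 4: x^-=[3.3702, -5.9837]  P^-=[0.5618 -0.0934; -0.0934 3.5133]  S=[1.0149]  K=[0.5637; -0.4728]  nu=[-5.0184]  x^+=[0.5412, -3.6109]  P^+=[0.2393 0.1771; 0.1771 3.2864]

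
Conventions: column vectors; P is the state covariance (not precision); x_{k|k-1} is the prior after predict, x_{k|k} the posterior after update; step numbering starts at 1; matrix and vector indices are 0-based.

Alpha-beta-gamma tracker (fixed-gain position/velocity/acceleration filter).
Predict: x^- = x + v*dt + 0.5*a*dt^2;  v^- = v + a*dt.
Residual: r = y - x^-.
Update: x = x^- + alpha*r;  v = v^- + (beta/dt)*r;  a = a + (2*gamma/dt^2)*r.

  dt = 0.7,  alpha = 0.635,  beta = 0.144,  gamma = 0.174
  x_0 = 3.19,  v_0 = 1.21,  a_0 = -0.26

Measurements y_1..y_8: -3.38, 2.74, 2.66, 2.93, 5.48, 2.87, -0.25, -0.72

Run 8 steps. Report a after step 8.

a_post = -8.9862

step 1: x_pred=3.9733  r=-7.3533  x^+=-0.6960  v^+=-0.4847  a^+=-5.4823
step 2: x_pred=-2.3785  r=5.1185  x^+=0.8717  v^+=-3.2694  a^+=-1.8472
step 3: x_pred=-1.8694  r=4.5294  x^+=1.0068  v^+=-3.6306  a^+=1.3696
step 4: x_pred=-1.1991  r=4.1291  x^+=1.4229  v^+=-1.8225  a^+=4.3021
step 5: x_pred=1.2011  r=4.2789  x^+=3.9182  v^+=2.0692  a^+=7.3410
step 6: x_pred=7.1652  r=-4.2952  x^+=4.4378  v^+=6.3243  a^+=4.2905
step 7: x_pred=9.9159  r=-10.1659  x^+=3.4606  v^+=7.2364  a^+=-2.9294
step 8: x_pred=7.8083  r=-8.5283  x^+=2.3928  v^+=3.4314  a^+=-8.9862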